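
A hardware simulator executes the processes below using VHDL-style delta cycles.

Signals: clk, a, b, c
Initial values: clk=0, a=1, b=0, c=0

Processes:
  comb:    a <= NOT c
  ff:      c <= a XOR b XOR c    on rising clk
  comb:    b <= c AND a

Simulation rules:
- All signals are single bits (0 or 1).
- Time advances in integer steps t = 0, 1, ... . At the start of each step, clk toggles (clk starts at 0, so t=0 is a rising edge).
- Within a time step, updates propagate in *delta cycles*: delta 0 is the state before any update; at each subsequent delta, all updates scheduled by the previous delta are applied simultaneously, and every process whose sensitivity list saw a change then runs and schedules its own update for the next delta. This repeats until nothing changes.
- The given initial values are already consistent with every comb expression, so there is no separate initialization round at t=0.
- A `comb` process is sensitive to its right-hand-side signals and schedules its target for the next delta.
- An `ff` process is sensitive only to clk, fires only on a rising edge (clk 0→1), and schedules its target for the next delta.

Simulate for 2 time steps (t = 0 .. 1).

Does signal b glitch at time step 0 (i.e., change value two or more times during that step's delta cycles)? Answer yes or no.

yes

t=0 Δ0: a=1 clk=0 c=0 b=0
  Δ1: clk:0→1
  Δ2: c:0→1
  Δ3: a:1→0, b:0→1
  Δ4: b:1→0
  (4Δ to stable)
t=1 Δ0: a=0 clk=1 c=1 b=0
  Δ1: clk:1→0
  (1Δ to stable)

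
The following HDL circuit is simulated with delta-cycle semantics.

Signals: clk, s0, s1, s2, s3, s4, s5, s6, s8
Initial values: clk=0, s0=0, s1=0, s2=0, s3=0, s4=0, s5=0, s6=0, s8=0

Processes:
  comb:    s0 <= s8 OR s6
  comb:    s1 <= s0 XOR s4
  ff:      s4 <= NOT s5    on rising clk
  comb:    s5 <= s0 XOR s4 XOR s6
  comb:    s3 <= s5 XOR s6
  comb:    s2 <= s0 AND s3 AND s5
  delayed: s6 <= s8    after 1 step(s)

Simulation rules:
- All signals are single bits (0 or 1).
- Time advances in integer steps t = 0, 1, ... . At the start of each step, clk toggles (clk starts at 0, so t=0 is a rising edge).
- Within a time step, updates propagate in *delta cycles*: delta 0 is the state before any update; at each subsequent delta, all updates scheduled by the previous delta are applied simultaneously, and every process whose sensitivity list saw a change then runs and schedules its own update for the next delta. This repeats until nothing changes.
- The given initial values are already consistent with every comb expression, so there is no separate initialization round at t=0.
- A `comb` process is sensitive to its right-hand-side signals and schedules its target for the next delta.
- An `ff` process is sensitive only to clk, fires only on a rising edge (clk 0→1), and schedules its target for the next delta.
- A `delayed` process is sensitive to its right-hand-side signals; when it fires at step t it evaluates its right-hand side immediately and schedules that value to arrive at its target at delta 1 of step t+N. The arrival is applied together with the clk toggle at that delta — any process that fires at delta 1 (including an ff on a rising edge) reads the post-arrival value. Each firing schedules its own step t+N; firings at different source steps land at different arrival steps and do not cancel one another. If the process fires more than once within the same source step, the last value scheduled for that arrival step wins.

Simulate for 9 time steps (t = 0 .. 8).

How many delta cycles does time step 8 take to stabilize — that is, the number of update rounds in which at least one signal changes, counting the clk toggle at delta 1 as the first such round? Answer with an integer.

4

[bits: s6,s2,s5,s1,s4,clk,s0,s3,s8]
t=0: Δ0=000000000 Δ1=000001000 Δ2=000011000 Δ3=001111000 Δ4=001111010 | 4Δ
t=1: Δ0=001111010 Δ1=001110010 | 1Δ
t=2: Δ0=001110010 Δ1=001111010 Δ2=001101010 Δ3=000001010 Δ4=000001000 | 4Δ
t=3: Δ0=000001000 Δ1=000000000 | 1Δ
t=4: Δ0=000000000 Δ1=000001000 Δ2=000011000 Δ3=001111000 Δ4=001111010 | 4Δ
t=5: Δ0=001111010 Δ1=001110010 | 1Δ
t=6: Δ0=001110010 Δ1=001111010 Δ2=001101010 Δ3=000001010 Δ4=000001000 | 4Δ
t=7: Δ0=000001000 Δ1=000000000 | 1Δ
t=8: Δ0=000000000 Δ1=000001000 Δ2=000011000 Δ3=001111000 Δ4=001111010 | 4Δ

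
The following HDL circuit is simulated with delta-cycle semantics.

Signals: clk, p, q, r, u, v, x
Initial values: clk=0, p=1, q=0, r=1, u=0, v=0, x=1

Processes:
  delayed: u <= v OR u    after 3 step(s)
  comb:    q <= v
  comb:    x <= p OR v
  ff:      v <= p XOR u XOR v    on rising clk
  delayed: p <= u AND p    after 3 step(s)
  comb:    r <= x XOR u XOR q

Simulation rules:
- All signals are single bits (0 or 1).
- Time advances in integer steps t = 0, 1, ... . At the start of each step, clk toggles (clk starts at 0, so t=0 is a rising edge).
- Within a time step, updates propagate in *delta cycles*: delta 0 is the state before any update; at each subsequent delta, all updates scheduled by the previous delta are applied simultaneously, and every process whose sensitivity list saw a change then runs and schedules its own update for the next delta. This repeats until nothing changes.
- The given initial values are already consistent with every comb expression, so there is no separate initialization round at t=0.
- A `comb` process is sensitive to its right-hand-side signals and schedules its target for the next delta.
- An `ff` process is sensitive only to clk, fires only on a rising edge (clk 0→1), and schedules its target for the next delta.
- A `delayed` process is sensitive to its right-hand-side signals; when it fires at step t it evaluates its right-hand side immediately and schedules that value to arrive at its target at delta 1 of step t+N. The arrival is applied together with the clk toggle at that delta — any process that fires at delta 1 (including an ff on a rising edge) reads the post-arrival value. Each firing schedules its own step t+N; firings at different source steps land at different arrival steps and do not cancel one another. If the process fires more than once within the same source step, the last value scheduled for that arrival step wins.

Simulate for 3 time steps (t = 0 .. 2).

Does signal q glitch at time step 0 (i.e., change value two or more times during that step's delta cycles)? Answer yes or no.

no

[bits: v,p,r,u,clk,x,q]
t=0: Δ0=0110010 Δ1=0110110 Δ2=1110110 Δ3=1110111 Δ4=1100111 | 4Δ
t=1: Δ0=1100111 Δ1=1100011 | 1Δ
t=2: Δ0=1100011 Δ1=1100111 Δ2=0100111 Δ3=0100110 Δ4=0110110 | 4Δ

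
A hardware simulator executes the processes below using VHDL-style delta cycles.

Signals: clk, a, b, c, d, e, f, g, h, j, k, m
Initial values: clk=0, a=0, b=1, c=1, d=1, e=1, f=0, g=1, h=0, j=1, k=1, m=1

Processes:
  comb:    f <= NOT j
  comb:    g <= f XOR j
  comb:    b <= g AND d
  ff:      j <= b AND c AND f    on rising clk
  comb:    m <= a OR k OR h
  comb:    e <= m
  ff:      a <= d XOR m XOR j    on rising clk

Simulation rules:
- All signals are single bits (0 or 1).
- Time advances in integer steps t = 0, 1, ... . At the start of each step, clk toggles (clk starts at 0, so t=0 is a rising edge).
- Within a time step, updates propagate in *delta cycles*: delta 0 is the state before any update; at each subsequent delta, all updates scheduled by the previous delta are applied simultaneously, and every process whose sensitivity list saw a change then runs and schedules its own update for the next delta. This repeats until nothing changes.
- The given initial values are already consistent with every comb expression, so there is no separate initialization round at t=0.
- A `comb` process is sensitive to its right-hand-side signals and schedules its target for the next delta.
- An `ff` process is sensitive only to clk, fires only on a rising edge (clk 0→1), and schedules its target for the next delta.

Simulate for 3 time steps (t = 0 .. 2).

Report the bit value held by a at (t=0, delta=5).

1

[bits: h,b,f,e,c,j,g,m,k,clk,a,d]
t=0: Δ0=010111111001 Δ1=010111111101 Δ2=010110111111 Δ3=011110011111 Δ4=001110111111 Δ5=011110111111 | 5Δ
t=1: Δ0=011110111111 Δ1=011110111011 | 1Δ
t=2: Δ0=011110111011 Δ1=011110111111 Δ2=011111111101 Δ3=010111011101 Δ4=000111111101 Δ5=010111111101 | 5Δ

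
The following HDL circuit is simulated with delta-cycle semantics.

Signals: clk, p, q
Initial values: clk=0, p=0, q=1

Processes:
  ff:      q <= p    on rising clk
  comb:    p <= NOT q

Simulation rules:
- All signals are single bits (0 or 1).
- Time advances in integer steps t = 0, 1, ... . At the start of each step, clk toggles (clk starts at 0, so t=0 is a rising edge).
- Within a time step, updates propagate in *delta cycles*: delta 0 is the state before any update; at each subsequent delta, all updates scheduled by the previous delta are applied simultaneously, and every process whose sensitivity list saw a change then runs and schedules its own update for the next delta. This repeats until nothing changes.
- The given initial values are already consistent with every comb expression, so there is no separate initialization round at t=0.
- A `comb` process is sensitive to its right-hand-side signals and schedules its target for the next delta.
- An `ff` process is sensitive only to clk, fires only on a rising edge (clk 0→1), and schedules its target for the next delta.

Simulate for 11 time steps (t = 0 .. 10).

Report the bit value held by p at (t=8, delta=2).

0

t=0 Δ0: q=1 p=0 clk=0
  Δ1: clk:0→1
  Δ2: q:1→0
  Δ3: p:0→1
  (3Δ to stable)
t=1 Δ0: q=0 p=1 clk=1
  Δ1: clk:1→0
  (1Δ to stable)
t=2 Δ0: q=0 p=1 clk=0
  Δ1: clk:0→1
  Δ2: q:0→1
  Δ3: p:1→0
  (3Δ to stable)
t=3 Δ0: q=1 p=0 clk=1
  Δ1: clk:1→0
  (1Δ to stable)
t=4 Δ0: q=1 p=0 clk=0
  Δ1: clk:0→1
  Δ2: q:1→0
  Δ3: p:0→1
  (3Δ to stable)
t=5 Δ0: q=0 p=1 clk=1
  Δ1: clk:1→0
  (1Δ to stable)
t=6 Δ0: q=0 p=1 clk=0
  Δ1: clk:0→1
  Δ2: q:0→1
  Δ3: p:1→0
  (3Δ to stable)
t=7 Δ0: q=1 p=0 clk=1
  Δ1: clk:1→0
  (1Δ to stable)
t=8 Δ0: q=1 p=0 clk=0
  Δ1: clk:0→1
  Δ2: q:1→0
  Δ3: p:0→1
  (3Δ to stable)
t=9 Δ0: q=0 p=1 clk=1
  Δ1: clk:1→0
  (1Δ to stable)
t=10 Δ0: q=0 p=1 clk=0
  Δ1: clk:0→1
  Δ2: q:0→1
  Δ3: p:1→0
  (3Δ to stable)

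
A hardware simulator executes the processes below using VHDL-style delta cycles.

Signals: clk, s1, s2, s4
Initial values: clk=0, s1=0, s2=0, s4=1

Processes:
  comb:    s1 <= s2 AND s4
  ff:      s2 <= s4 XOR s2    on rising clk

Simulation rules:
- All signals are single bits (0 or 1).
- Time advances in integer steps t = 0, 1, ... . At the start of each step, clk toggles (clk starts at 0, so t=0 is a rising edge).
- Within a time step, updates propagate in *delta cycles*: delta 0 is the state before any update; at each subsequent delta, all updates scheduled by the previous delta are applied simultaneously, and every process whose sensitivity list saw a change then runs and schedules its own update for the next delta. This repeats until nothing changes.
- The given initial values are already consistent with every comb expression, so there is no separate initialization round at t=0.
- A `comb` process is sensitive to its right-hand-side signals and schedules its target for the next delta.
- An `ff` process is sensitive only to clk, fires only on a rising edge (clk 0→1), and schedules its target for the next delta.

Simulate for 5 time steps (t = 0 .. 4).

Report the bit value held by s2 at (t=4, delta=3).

1

[bits: s2,s1,s4,clk]
t=0: Δ0=0010 Δ1=0011 Δ2=1011 Δ3=1111 | 3Δ
t=1: Δ0=1111 Δ1=1110 | 1Δ
t=2: Δ0=1110 Δ1=1111 Δ2=0111 Δ3=0011 | 3Δ
t=3: Δ0=0011 Δ1=0010 | 1Δ
t=4: Δ0=0010 Δ1=0011 Δ2=1011 Δ3=1111 | 3Δ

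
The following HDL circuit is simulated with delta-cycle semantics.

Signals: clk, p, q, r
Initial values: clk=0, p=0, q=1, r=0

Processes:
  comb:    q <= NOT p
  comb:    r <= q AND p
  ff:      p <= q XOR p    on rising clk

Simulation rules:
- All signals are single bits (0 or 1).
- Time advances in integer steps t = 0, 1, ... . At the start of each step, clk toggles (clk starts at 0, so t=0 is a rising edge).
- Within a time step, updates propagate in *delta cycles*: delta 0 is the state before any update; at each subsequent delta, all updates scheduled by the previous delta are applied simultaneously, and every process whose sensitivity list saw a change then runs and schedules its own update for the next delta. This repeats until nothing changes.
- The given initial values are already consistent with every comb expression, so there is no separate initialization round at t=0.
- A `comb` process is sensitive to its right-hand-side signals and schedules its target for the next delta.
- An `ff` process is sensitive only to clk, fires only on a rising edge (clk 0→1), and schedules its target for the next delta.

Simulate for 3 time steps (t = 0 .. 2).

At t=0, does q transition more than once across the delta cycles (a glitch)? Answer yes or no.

no

t=0 Δ0: q=1 clk=0 p=0 r=0
  Δ1: clk:0→1
  Δ2: p:0→1
  Δ3: q:1→0, r:0→1
  Δ4: r:1→0
  (4Δ to stable)
t=1 Δ0: q=0 clk=1 p=1 r=0
  Δ1: clk:1→0
  (1Δ to stable)
t=2 Δ0: q=0 clk=0 p=1 r=0
  Δ1: clk:0→1
  (1Δ to stable)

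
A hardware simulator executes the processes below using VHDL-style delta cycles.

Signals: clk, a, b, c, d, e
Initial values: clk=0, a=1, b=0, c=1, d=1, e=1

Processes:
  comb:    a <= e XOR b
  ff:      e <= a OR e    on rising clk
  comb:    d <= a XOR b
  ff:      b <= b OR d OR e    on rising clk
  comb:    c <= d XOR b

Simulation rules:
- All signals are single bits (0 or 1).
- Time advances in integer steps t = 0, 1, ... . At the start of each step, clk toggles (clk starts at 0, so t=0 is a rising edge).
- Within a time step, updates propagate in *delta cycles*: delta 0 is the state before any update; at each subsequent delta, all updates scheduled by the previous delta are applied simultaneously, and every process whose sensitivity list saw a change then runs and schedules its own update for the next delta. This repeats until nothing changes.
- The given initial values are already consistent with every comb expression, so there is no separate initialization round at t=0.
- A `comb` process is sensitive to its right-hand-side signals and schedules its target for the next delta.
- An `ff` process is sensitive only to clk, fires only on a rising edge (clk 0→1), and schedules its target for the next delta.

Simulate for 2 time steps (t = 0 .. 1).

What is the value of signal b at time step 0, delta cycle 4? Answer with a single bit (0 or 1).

1

t0.Δ0 d=1 b=0 a=1 c=1 clk=0 e=1
t0.Δ1 d=1 b=0 a=1 c=1 clk=1 e=1
t0.Δ2 d=1 b=1 a=1 c=1 clk=1 e=1
t0.Δ3 d=0 b=1 a=0 c=0 clk=1 e=1
t0.Δ4 d=1 b=1 a=0 c=1 clk=1 e=1
t0.Δ5 d=1 b=1 a=0 c=0 clk=1 e=1
t1.Δ0 d=1 b=1 a=0 c=0 clk=1 e=1
t1.Δ1 d=1 b=1 a=0 c=0 clk=0 e=1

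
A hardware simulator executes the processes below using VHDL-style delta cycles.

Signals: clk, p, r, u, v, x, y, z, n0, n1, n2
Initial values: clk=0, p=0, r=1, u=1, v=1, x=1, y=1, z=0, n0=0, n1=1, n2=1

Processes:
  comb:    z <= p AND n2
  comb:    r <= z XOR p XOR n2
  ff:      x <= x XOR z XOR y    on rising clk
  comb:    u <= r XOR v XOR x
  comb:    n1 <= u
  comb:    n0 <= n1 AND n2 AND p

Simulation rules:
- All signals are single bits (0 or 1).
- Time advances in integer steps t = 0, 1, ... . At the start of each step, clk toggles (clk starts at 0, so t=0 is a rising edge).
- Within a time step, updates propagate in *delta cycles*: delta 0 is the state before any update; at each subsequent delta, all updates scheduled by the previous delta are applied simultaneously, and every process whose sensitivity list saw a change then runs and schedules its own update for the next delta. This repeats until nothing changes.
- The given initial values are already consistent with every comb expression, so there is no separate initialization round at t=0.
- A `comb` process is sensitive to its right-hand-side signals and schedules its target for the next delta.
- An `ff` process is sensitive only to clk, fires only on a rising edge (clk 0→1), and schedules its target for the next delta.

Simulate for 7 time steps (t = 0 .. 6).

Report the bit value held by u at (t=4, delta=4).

0

t0.Δ0 clk=0 v=1 n0=0 n2=1 y=1 r=1 u=1 x=1 z=0 p=0 n1=1
t0.Δ1 clk=1 v=1 n0=0 n2=1 y=1 r=1 u=1 x=1 z=0 p=0 n1=1
t0.Δ2 clk=1 v=1 n0=0 n2=1 y=1 r=1 u=1 x=0 z=0 p=0 n1=1
t0.Δ3 clk=1 v=1 n0=0 n2=1 y=1 r=1 u=0 x=0 z=0 p=0 n1=1
t0.Δ4 clk=1 v=1 n0=0 n2=1 y=1 r=1 u=0 x=0 z=0 p=0 n1=0
t1.Δ0 clk=1 v=1 n0=0 n2=1 y=1 r=1 u=0 x=0 z=0 p=0 n1=0
t1.Δ1 clk=0 v=1 n0=0 n2=1 y=1 r=1 u=0 x=0 z=0 p=0 n1=0
t2.Δ0 clk=0 v=1 n0=0 n2=1 y=1 r=1 u=0 x=0 z=0 p=0 n1=0
t2.Δ1 clk=1 v=1 n0=0 n2=1 y=1 r=1 u=0 x=0 z=0 p=0 n1=0
t2.Δ2 clk=1 v=1 n0=0 n2=1 y=1 r=1 u=0 x=1 z=0 p=0 n1=0
t2.Δ3 clk=1 v=1 n0=0 n2=1 y=1 r=1 u=1 x=1 z=0 p=0 n1=0
t2.Δ4 clk=1 v=1 n0=0 n2=1 y=1 r=1 u=1 x=1 z=0 p=0 n1=1
t3.Δ0 clk=1 v=1 n0=0 n2=1 y=1 r=1 u=1 x=1 z=0 p=0 n1=1
t3.Δ1 clk=0 v=1 n0=0 n2=1 y=1 r=1 u=1 x=1 z=0 p=0 n1=1
t4.Δ0 clk=0 v=1 n0=0 n2=1 y=1 r=1 u=1 x=1 z=0 p=0 n1=1
t4.Δ1 clk=1 v=1 n0=0 n2=1 y=1 r=1 u=1 x=1 z=0 p=0 n1=1
t4.Δ2 clk=1 v=1 n0=0 n2=1 y=1 r=1 u=1 x=0 z=0 p=0 n1=1
t4.Δ3 clk=1 v=1 n0=0 n2=1 y=1 r=1 u=0 x=0 z=0 p=0 n1=1
t4.Δ4 clk=1 v=1 n0=0 n2=1 y=1 r=1 u=0 x=0 z=0 p=0 n1=0
t5.Δ0 clk=1 v=1 n0=0 n2=1 y=1 r=1 u=0 x=0 z=0 p=0 n1=0
t5.Δ1 clk=0 v=1 n0=0 n2=1 y=1 r=1 u=0 x=0 z=0 p=0 n1=0
t6.Δ0 clk=0 v=1 n0=0 n2=1 y=1 r=1 u=0 x=0 z=0 p=0 n1=0
t6.Δ1 clk=1 v=1 n0=0 n2=1 y=1 r=1 u=0 x=0 z=0 p=0 n1=0
t6.Δ2 clk=1 v=1 n0=0 n2=1 y=1 r=1 u=0 x=1 z=0 p=0 n1=0
t6.Δ3 clk=1 v=1 n0=0 n2=1 y=1 r=1 u=1 x=1 z=0 p=0 n1=0
t6.Δ4 clk=1 v=1 n0=0 n2=1 y=1 r=1 u=1 x=1 z=0 p=0 n1=1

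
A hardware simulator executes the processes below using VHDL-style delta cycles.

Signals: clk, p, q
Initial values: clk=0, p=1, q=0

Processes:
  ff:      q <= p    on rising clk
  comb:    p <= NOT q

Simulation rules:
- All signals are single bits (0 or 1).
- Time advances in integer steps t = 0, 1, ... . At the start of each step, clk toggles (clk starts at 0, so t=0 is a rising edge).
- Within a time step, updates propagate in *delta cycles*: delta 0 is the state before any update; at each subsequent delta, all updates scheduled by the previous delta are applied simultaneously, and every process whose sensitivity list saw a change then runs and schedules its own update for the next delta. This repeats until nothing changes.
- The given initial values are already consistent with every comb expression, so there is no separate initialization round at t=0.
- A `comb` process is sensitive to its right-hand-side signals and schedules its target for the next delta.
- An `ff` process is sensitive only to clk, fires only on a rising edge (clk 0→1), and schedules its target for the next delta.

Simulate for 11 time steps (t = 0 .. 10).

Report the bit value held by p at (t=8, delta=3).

t0.Δ0 clk=0 p=1 q=0
t0.Δ1 clk=1 p=1 q=0
t0.Δ2 clk=1 p=1 q=1
t0.Δ3 clk=1 p=0 q=1
t1.Δ0 clk=1 p=0 q=1
t1.Δ1 clk=0 p=0 q=1
t2.Δ0 clk=0 p=0 q=1
t2.Δ1 clk=1 p=0 q=1
t2.Δ2 clk=1 p=0 q=0
t2.Δ3 clk=1 p=1 q=0
t3.Δ0 clk=1 p=1 q=0
t3.Δ1 clk=0 p=1 q=0
t4.Δ0 clk=0 p=1 q=0
t4.Δ1 clk=1 p=1 q=0
t4.Δ2 clk=1 p=1 q=1
t4.Δ3 clk=1 p=0 q=1
t5.Δ0 clk=1 p=0 q=1
t5.Δ1 clk=0 p=0 q=1
t6.Δ0 clk=0 p=0 q=1
t6.Δ1 clk=1 p=0 q=1
t6.Δ2 clk=1 p=0 q=0
t6.Δ3 clk=1 p=1 q=0
t7.Δ0 clk=1 p=1 q=0
t7.Δ1 clk=0 p=1 q=0
t8.Δ0 clk=0 p=1 q=0
t8.Δ1 clk=1 p=1 q=0
t8.Δ2 clk=1 p=1 q=1
t8.Δ3 clk=1 p=0 q=1
t9.Δ0 clk=1 p=0 q=1
t9.Δ1 clk=0 p=0 q=1
t10.Δ0 clk=0 p=0 q=1
t10.Δ1 clk=1 p=0 q=1
t10.Δ2 clk=1 p=0 q=0
t10.Δ3 clk=1 p=1 q=0

0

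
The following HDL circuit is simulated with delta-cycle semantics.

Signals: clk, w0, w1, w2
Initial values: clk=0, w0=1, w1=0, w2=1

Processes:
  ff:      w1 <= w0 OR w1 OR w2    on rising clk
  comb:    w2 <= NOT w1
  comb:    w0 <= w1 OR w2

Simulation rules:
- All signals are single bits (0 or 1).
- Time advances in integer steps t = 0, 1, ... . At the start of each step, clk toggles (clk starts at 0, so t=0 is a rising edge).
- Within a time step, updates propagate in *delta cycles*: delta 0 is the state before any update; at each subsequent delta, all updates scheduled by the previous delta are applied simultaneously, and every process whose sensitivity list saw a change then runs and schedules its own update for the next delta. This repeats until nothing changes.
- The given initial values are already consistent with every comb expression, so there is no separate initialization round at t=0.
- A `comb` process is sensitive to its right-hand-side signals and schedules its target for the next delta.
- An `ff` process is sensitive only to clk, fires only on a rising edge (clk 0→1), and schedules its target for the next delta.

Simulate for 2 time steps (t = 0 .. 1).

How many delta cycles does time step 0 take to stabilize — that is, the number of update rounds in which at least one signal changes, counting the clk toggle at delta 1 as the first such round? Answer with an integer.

t0.Δ0 w1=0 w0=1 w2=1 clk=0
t0.Δ1 w1=0 w0=1 w2=1 clk=1
t0.Δ2 w1=1 w0=1 w2=1 clk=1
t0.Δ3 w1=1 w0=1 w2=0 clk=1
t1.Δ0 w1=1 w0=1 w2=0 clk=1
t1.Δ1 w1=1 w0=1 w2=0 clk=0

3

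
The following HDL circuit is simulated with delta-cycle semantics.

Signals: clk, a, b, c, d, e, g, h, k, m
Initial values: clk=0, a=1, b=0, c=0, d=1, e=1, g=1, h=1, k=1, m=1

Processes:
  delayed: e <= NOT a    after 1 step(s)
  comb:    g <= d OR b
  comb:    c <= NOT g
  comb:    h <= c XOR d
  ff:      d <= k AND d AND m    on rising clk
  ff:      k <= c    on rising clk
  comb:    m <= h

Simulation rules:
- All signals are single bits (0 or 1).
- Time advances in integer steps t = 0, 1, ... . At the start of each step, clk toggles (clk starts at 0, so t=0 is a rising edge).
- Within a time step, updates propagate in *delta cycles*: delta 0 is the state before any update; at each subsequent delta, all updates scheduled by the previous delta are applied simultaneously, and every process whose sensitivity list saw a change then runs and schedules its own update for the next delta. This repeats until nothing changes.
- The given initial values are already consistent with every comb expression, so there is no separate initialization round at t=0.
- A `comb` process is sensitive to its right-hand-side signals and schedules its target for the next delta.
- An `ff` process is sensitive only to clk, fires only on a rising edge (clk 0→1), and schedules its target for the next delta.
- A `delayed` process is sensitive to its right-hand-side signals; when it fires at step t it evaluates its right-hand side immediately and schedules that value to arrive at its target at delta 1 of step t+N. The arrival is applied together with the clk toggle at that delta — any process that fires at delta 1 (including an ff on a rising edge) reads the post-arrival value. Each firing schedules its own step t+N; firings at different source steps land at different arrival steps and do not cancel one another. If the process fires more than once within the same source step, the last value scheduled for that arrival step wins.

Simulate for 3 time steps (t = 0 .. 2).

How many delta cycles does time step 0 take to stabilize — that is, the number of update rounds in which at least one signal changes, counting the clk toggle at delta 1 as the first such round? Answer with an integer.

t=0 Δ0: m=1 h=1 c=0 a=1 clk=0 k=1 d=1 g=1 b=0 e=1
  Δ1: clk:0→1
  Δ2: k:1→0
  (2Δ to stable)
t=1 Δ0: m=1 h=1 c=0 a=1 clk=1 k=0 d=1 g=1 b=0 e=1
  Δ1: clk:1→0
  (1Δ to stable)
t=2 Δ0: m=1 h=1 c=0 a=1 clk=0 k=0 d=1 g=1 b=0 e=1
  Δ1: clk:0→1
  Δ2: d:1→0
  Δ3: h:1→0, g:1→0
  Δ4: m:1→0, c:0→1
  Δ5: h:0→1
  Δ6: m:0→1
  (6Δ to stable)

2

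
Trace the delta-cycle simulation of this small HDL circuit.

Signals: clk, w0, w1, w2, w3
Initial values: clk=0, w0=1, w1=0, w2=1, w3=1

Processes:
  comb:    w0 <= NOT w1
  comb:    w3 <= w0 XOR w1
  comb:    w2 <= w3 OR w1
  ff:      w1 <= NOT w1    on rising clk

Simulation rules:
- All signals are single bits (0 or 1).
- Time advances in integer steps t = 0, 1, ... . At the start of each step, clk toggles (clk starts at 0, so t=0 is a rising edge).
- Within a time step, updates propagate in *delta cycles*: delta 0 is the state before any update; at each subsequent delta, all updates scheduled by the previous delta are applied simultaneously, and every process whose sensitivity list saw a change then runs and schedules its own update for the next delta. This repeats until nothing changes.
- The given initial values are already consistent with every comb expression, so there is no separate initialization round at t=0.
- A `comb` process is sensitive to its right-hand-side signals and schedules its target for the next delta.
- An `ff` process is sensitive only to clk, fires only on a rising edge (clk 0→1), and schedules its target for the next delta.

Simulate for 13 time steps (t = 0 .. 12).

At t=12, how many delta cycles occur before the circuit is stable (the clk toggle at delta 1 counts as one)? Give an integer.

t0.Δ0 clk=0 w0=1 w2=1 w1=0 w3=1
t0.Δ1 clk=1 w0=1 w2=1 w1=0 w3=1
t0.Δ2 clk=1 w0=1 w2=1 w1=1 w3=1
t0.Δ3 clk=1 w0=0 w2=1 w1=1 w3=0
t0.Δ4 clk=1 w0=0 w2=1 w1=1 w3=1
t1.Δ0 clk=1 w0=0 w2=1 w1=1 w3=1
t1.Δ1 clk=0 w0=0 w2=1 w1=1 w3=1
t2.Δ0 clk=0 w0=0 w2=1 w1=1 w3=1
t2.Δ1 clk=1 w0=0 w2=1 w1=1 w3=1
t2.Δ2 clk=1 w0=0 w2=1 w1=0 w3=1
t2.Δ3 clk=1 w0=1 w2=1 w1=0 w3=0
t2.Δ4 clk=1 w0=1 w2=0 w1=0 w3=1
t2.Δ5 clk=1 w0=1 w2=1 w1=0 w3=1
t3.Δ0 clk=1 w0=1 w2=1 w1=0 w3=1
t3.Δ1 clk=0 w0=1 w2=1 w1=0 w3=1
t4.Δ0 clk=0 w0=1 w2=1 w1=0 w3=1
t4.Δ1 clk=1 w0=1 w2=1 w1=0 w3=1
t4.Δ2 clk=1 w0=1 w2=1 w1=1 w3=1
t4.Δ3 clk=1 w0=0 w2=1 w1=1 w3=0
t4.Δ4 clk=1 w0=0 w2=1 w1=1 w3=1
t5.Δ0 clk=1 w0=0 w2=1 w1=1 w3=1
t5.Δ1 clk=0 w0=0 w2=1 w1=1 w3=1
t6.Δ0 clk=0 w0=0 w2=1 w1=1 w3=1
t6.Δ1 clk=1 w0=0 w2=1 w1=1 w3=1
t6.Δ2 clk=1 w0=0 w2=1 w1=0 w3=1
t6.Δ3 clk=1 w0=1 w2=1 w1=0 w3=0
t6.Δ4 clk=1 w0=1 w2=0 w1=0 w3=1
t6.Δ5 clk=1 w0=1 w2=1 w1=0 w3=1
t7.Δ0 clk=1 w0=1 w2=1 w1=0 w3=1
t7.Δ1 clk=0 w0=1 w2=1 w1=0 w3=1
t8.Δ0 clk=0 w0=1 w2=1 w1=0 w3=1
t8.Δ1 clk=1 w0=1 w2=1 w1=0 w3=1
t8.Δ2 clk=1 w0=1 w2=1 w1=1 w3=1
t8.Δ3 clk=1 w0=0 w2=1 w1=1 w3=0
t8.Δ4 clk=1 w0=0 w2=1 w1=1 w3=1
t9.Δ0 clk=1 w0=0 w2=1 w1=1 w3=1
t9.Δ1 clk=0 w0=0 w2=1 w1=1 w3=1
t10.Δ0 clk=0 w0=0 w2=1 w1=1 w3=1
t10.Δ1 clk=1 w0=0 w2=1 w1=1 w3=1
t10.Δ2 clk=1 w0=0 w2=1 w1=0 w3=1
t10.Δ3 clk=1 w0=1 w2=1 w1=0 w3=0
t10.Δ4 clk=1 w0=1 w2=0 w1=0 w3=1
t10.Δ5 clk=1 w0=1 w2=1 w1=0 w3=1
t11.Δ0 clk=1 w0=1 w2=1 w1=0 w3=1
t11.Δ1 clk=0 w0=1 w2=1 w1=0 w3=1
t12.Δ0 clk=0 w0=1 w2=1 w1=0 w3=1
t12.Δ1 clk=1 w0=1 w2=1 w1=0 w3=1
t12.Δ2 clk=1 w0=1 w2=1 w1=1 w3=1
t12.Δ3 clk=1 w0=0 w2=1 w1=1 w3=0
t12.Δ4 clk=1 w0=0 w2=1 w1=1 w3=1

4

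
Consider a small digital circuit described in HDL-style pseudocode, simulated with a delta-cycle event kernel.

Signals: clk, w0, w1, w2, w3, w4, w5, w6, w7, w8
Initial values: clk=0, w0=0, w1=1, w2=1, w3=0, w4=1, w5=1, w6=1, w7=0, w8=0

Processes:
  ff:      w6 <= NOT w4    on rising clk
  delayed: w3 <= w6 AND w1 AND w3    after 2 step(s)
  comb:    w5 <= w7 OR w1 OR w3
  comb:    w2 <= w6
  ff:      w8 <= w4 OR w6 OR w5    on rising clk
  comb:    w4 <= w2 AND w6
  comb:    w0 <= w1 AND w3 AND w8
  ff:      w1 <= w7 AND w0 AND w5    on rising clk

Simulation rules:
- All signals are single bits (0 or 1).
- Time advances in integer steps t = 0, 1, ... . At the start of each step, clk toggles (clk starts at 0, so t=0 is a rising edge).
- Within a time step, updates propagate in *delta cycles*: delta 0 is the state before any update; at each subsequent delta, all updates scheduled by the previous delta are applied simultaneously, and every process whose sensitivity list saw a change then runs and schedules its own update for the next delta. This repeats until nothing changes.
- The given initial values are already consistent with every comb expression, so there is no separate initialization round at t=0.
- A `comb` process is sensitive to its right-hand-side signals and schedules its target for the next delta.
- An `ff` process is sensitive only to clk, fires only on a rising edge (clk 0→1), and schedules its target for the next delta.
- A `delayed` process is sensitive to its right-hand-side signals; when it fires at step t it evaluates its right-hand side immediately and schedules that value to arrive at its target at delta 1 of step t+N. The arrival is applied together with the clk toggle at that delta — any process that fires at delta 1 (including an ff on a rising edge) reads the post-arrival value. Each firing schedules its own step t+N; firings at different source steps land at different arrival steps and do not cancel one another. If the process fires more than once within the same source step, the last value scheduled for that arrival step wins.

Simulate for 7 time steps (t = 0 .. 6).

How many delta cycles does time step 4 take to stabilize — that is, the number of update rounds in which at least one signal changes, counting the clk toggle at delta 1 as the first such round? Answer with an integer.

3

t0.Δ0 w6=1 w7=0 w3=0 w0=0 w5=1 w4=1 w8=0 clk=0 w2=1 w1=1
t0.Δ1 w6=1 w7=0 w3=0 w0=0 w5=1 w4=1 w8=0 clk=1 w2=1 w1=1
t0.Δ2 w6=0 w7=0 w3=0 w0=0 w5=1 w4=1 w8=1 clk=1 w2=1 w1=0
t0.Δ3 w6=0 w7=0 w3=0 w0=0 w5=0 w4=0 w8=1 clk=1 w2=0 w1=0
t1.Δ0 w6=0 w7=0 w3=0 w0=0 w5=0 w4=0 w8=1 clk=1 w2=0 w1=0
t1.Δ1 w6=0 w7=0 w3=0 w0=0 w5=0 w4=0 w8=1 clk=0 w2=0 w1=0
t2.Δ0 w6=0 w7=0 w3=0 w0=0 w5=0 w4=0 w8=1 clk=0 w2=0 w1=0
t2.Δ1 w6=0 w7=0 w3=0 w0=0 w5=0 w4=0 w8=1 clk=1 w2=0 w1=0
t2.Δ2 w6=1 w7=0 w3=0 w0=0 w5=0 w4=0 w8=0 clk=1 w2=0 w1=0
t2.Δ3 w6=1 w7=0 w3=0 w0=0 w5=0 w4=0 w8=0 clk=1 w2=1 w1=0
t2.Δ4 w6=1 w7=0 w3=0 w0=0 w5=0 w4=1 w8=0 clk=1 w2=1 w1=0
t3.Δ0 w6=1 w7=0 w3=0 w0=0 w5=0 w4=1 w8=0 clk=1 w2=1 w1=0
t3.Δ1 w6=1 w7=0 w3=0 w0=0 w5=0 w4=1 w8=0 clk=0 w2=1 w1=0
t4.Δ0 w6=1 w7=0 w3=0 w0=0 w5=0 w4=1 w8=0 clk=0 w2=1 w1=0
t4.Δ1 w6=1 w7=0 w3=0 w0=0 w5=0 w4=1 w8=0 clk=1 w2=1 w1=0
t4.Δ2 w6=0 w7=0 w3=0 w0=0 w5=0 w4=1 w8=1 clk=1 w2=1 w1=0
t4.Δ3 w6=0 w7=0 w3=0 w0=0 w5=0 w4=0 w8=1 clk=1 w2=0 w1=0
t5.Δ0 w6=0 w7=0 w3=0 w0=0 w5=0 w4=0 w8=1 clk=1 w2=0 w1=0
t5.Δ1 w6=0 w7=0 w3=0 w0=0 w5=0 w4=0 w8=1 clk=0 w2=0 w1=0
t6.Δ0 w6=0 w7=0 w3=0 w0=0 w5=0 w4=0 w8=1 clk=0 w2=0 w1=0
t6.Δ1 w6=0 w7=0 w3=0 w0=0 w5=0 w4=0 w8=1 clk=1 w2=0 w1=0
t6.Δ2 w6=1 w7=0 w3=0 w0=0 w5=0 w4=0 w8=0 clk=1 w2=0 w1=0
t6.Δ3 w6=1 w7=0 w3=0 w0=0 w5=0 w4=0 w8=0 clk=1 w2=1 w1=0
t6.Δ4 w6=1 w7=0 w3=0 w0=0 w5=0 w4=1 w8=0 clk=1 w2=1 w1=0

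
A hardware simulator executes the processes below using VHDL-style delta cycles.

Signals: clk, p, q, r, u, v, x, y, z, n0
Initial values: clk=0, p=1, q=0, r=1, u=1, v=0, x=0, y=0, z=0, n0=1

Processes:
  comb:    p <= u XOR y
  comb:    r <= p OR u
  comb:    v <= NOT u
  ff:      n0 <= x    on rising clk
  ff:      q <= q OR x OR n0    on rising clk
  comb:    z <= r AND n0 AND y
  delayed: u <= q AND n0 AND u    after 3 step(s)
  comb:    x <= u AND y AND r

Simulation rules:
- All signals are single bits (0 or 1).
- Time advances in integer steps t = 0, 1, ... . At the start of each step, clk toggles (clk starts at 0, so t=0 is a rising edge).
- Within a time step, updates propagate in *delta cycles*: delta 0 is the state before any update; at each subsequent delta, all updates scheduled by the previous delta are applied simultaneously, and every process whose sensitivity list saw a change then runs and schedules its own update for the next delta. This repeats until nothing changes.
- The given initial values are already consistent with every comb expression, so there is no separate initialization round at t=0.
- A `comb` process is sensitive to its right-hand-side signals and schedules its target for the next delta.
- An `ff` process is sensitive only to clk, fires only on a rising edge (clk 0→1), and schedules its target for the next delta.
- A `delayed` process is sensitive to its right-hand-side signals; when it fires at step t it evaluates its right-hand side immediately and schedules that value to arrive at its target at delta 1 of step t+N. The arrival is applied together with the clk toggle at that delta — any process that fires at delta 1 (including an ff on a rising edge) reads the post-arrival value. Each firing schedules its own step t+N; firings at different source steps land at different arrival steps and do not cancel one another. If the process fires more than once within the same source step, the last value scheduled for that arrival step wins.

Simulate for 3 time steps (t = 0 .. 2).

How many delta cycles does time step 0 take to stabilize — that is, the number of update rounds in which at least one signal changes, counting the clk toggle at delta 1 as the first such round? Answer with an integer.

[bits: z,r,x,clk,q,y,v,u,p,n0]
t=0: Δ0=0100000111 Δ1=0101000111 Δ2=0101100110 | 2Δ
t=1: Δ0=0101100110 Δ1=0100100110 | 1Δ
t=2: Δ0=0100100110 Δ1=0101100110 | 1Δ

2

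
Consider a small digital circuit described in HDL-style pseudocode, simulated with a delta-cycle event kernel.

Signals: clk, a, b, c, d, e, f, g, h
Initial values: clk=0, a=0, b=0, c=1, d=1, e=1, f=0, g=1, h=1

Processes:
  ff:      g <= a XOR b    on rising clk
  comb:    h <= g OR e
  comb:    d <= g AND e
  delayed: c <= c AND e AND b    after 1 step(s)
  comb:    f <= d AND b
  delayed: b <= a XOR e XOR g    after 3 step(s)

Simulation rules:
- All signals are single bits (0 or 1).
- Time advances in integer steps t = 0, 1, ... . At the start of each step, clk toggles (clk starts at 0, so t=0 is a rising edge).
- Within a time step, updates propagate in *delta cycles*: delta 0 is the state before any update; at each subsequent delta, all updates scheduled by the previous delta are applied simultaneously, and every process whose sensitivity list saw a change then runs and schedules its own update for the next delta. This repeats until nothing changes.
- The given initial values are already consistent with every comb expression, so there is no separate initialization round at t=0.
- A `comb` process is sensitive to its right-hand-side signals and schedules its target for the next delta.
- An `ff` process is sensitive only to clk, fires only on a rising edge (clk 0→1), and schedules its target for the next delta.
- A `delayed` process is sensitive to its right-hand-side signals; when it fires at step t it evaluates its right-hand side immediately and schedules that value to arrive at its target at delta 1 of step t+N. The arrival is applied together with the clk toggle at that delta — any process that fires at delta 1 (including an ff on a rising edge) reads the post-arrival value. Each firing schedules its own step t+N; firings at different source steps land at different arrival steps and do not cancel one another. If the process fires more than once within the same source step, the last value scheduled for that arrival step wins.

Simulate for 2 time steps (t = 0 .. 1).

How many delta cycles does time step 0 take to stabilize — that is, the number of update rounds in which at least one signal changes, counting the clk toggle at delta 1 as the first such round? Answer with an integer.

3

t0.Δ0 a=0 e=1 clk=0 d=1 f=0 g=1 c=1 b=0 h=1
t0.Δ1 a=0 e=1 clk=1 d=1 f=0 g=1 c=1 b=0 h=1
t0.Δ2 a=0 e=1 clk=1 d=1 f=0 g=0 c=1 b=0 h=1
t0.Δ3 a=0 e=1 clk=1 d=0 f=0 g=0 c=1 b=0 h=1
t1.Δ0 a=0 e=1 clk=1 d=0 f=0 g=0 c=1 b=0 h=1
t1.Δ1 a=0 e=1 clk=0 d=0 f=0 g=0 c=1 b=0 h=1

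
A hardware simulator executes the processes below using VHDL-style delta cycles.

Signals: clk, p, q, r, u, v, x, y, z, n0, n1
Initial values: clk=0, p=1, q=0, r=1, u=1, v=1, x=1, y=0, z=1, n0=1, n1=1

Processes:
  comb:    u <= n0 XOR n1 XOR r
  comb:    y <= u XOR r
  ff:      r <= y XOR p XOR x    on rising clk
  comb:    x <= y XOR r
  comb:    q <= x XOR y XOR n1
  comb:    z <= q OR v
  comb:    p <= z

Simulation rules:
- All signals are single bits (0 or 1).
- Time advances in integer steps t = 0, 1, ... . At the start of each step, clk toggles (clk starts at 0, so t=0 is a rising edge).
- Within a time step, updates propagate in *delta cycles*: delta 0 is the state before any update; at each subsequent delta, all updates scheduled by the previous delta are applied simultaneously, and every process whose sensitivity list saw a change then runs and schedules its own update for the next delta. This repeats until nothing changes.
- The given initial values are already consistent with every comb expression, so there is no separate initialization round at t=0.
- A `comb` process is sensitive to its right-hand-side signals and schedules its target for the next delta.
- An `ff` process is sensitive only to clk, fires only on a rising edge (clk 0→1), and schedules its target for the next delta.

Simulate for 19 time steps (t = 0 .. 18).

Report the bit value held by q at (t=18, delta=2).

[bits: z,y,q,x,n0,n1,r,u,p,v,clk]
t=0: Δ0=10011111110 Δ1=10011111111 Δ2=10011101111 Δ3=11001100111 Δ4=10011100111 Δ5=10001100111 Δ6=10101100111 | 6Δ
t=1: Δ0=10101100111 Δ1=10101100110 | 1Δ
t=2: Δ0=10101100110 Δ1=10101100111 Δ2=10101110111 Δ3=11111111111 Δ4=10101111111 Δ5=10111111111 Δ6=10011111111 | 6Δ
t=3: Δ0=10011111111 Δ1=10011111110 | 1Δ
t=4: Δ0=10011111110 Δ1=10011111111 Δ2=10011101111 Δ3=11001100111 Δ4=10011100111 Δ5=10001100111 Δ6=10101100111 | 6Δ
t=5: Δ0=10101100111 Δ1=10101100110 | 1Δ
t=6: Δ0=10101100110 Δ1=10101100111 Δ2=10101110111 Δ3=11111111111 Δ4=10101111111 Δ5=10111111111 Δ6=10011111111 | 6Δ
t=7: Δ0=10011111111 Δ1=10011111110 | 1Δ
t=8: Δ0=10011111110 Δ1=10011111111 Δ2=10011101111 Δ3=11001100111 Δ4=10011100111 Δ5=10001100111 Δ6=10101100111 | 6Δ
t=9: Δ0=10101100111 Δ1=10101100110 | 1Δ
t=10: Δ0=10101100110 Δ1=10101100111 Δ2=10101110111 Δ3=11111111111 Δ4=10101111111 Δ5=10111111111 Δ6=10011111111 | 6Δ
t=11: Δ0=10011111111 Δ1=10011111110 | 1Δ
t=12: Δ0=10011111110 Δ1=10011111111 Δ2=10011101111 Δ3=11001100111 Δ4=10011100111 Δ5=10001100111 Δ6=10101100111 | 6Δ
t=13: Δ0=10101100111 Δ1=10101100110 | 1Δ
t=14: Δ0=10101100110 Δ1=10101100111 Δ2=10101110111 Δ3=11111111111 Δ4=10101111111 Δ5=10111111111 Δ6=10011111111 | 6Δ
t=15: Δ0=10011111111 Δ1=10011111110 | 1Δ
t=16: Δ0=10011111110 Δ1=10011111111 Δ2=10011101111 Δ3=11001100111 Δ4=10011100111 Δ5=10001100111 Δ6=10101100111 | 6Δ
t=17: Δ0=10101100111 Δ1=10101100110 | 1Δ
t=18: Δ0=10101100110 Δ1=10101100111 Δ2=10101110111 Δ3=11111111111 Δ4=10101111111 Δ5=10111111111 Δ6=10011111111 | 6Δ

1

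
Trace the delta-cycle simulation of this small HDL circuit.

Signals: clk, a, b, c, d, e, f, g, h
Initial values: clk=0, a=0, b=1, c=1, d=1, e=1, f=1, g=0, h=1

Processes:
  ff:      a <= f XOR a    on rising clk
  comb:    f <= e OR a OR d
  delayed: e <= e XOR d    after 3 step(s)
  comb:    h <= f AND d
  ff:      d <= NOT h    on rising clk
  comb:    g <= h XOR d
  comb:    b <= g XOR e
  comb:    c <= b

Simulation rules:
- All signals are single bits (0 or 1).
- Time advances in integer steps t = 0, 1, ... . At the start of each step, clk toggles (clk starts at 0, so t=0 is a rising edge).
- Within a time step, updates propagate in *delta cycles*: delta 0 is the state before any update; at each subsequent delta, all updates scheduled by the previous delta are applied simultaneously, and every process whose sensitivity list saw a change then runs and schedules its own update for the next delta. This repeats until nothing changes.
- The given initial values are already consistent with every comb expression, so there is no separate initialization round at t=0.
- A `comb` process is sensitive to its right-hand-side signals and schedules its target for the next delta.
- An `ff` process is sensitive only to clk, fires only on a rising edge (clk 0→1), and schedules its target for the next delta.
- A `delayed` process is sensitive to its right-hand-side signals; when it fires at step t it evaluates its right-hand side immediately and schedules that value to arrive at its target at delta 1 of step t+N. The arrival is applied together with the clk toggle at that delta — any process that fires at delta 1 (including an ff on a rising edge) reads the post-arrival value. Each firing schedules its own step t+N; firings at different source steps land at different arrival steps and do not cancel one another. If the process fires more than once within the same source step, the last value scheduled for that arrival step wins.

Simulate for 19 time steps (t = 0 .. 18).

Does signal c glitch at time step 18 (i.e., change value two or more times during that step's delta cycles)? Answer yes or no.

t0.Δ0 h=1 d=1 e=1 c=1 g=0 b=1 clk=0 a=0 f=1
t0.Δ1 h=1 d=1 e=1 c=1 g=0 b=1 clk=1 a=0 f=1
t0.Δ2 h=1 d=0 e=1 c=1 g=0 b=1 clk=1 a=1 f=1
t0.Δ3 h=0 d=0 e=1 c=1 g=1 b=1 clk=1 a=1 f=1
t0.Δ4 h=0 d=0 e=1 c=1 g=0 b=0 clk=1 a=1 f=1
t0.Δ5 h=0 d=0 e=1 c=0 g=0 b=1 clk=1 a=1 f=1
t0.Δ6 h=0 d=0 e=1 c=1 g=0 b=1 clk=1 a=1 f=1
t1.Δ0 h=0 d=0 e=1 c=1 g=0 b=1 clk=1 a=1 f=1
t1.Δ1 h=0 d=0 e=1 c=1 g=0 b=1 clk=0 a=1 f=1
t2.Δ0 h=0 d=0 e=1 c=1 g=0 b=1 clk=0 a=1 f=1
t2.Δ1 h=0 d=0 e=1 c=1 g=0 b=1 clk=1 a=1 f=1
t2.Δ2 h=0 d=1 e=1 c=1 g=0 b=1 clk=1 a=0 f=1
t2.Δ3 h=1 d=1 e=1 c=1 g=1 b=1 clk=1 a=0 f=1
t2.Δ4 h=1 d=1 e=1 c=1 g=0 b=0 clk=1 a=0 f=1
t2.Δ5 h=1 d=1 e=1 c=0 g=0 b=1 clk=1 a=0 f=1
t2.Δ6 h=1 d=1 e=1 c=1 g=0 b=1 clk=1 a=0 f=1
t3.Δ0 h=1 d=1 e=1 c=1 g=0 b=1 clk=1 a=0 f=1
t3.Δ1 h=1 d=1 e=1 c=1 g=0 b=1 clk=0 a=0 f=1
t4.Δ0 h=1 d=1 e=1 c=1 g=0 b=1 clk=0 a=0 f=1
t4.Δ1 h=1 d=1 e=1 c=1 g=0 b=1 clk=1 a=0 f=1
t4.Δ2 h=1 d=0 e=1 c=1 g=0 b=1 clk=1 a=1 f=1
t4.Δ3 h=0 d=0 e=1 c=1 g=1 b=1 clk=1 a=1 f=1
t4.Δ4 h=0 d=0 e=1 c=1 g=0 b=0 clk=1 a=1 f=1
t4.Δ5 h=0 d=0 e=1 c=0 g=0 b=1 clk=1 a=1 f=1
t4.Δ6 h=0 d=0 e=1 c=1 g=0 b=1 clk=1 a=1 f=1
t5.Δ0 h=0 d=0 e=1 c=1 g=0 b=1 clk=1 a=1 f=1
t5.Δ1 h=0 d=0 e=0 c=1 g=0 b=1 clk=0 a=1 f=1
t5.Δ2 h=0 d=0 e=0 c=1 g=0 b=0 clk=0 a=1 f=1
t5.Δ3 h=0 d=0 e=0 c=0 g=0 b=0 clk=0 a=1 f=1
t6.Δ0 h=0 d=0 e=0 c=0 g=0 b=0 clk=0 a=1 f=1
t6.Δ1 h=0 d=0 e=0 c=0 g=0 b=0 clk=1 a=1 f=1
t6.Δ2 h=0 d=1 e=0 c=0 g=0 b=0 clk=1 a=0 f=1
t6.Δ3 h=1 d=1 e=0 c=0 g=1 b=0 clk=1 a=0 f=1
t6.Δ4 h=1 d=1 e=0 c=0 g=0 b=1 clk=1 a=0 f=1
t6.Δ5 h=1 d=1 e=0 c=1 g=0 b=0 clk=1 a=0 f=1
t6.Δ6 h=1 d=1 e=0 c=0 g=0 b=0 clk=1 a=0 f=1
t7.Δ0 h=1 d=1 e=0 c=0 g=0 b=0 clk=1 a=0 f=1
t7.Δ1 h=1 d=1 e=1 c=0 g=0 b=0 clk=0 a=0 f=1
t7.Δ2 h=1 d=1 e=1 c=0 g=0 b=1 clk=0 a=0 f=1
t7.Δ3 h=1 d=1 e=1 c=1 g=0 b=1 clk=0 a=0 f=1
t8.Δ0 h=1 d=1 e=1 c=1 g=0 b=1 clk=0 a=0 f=1
t8.Δ1 h=1 d=1 e=0 c=1 g=0 b=1 clk=1 a=0 f=1
t8.Δ2 h=1 d=0 e=0 c=1 g=0 b=0 clk=1 a=1 f=1
t8.Δ3 h=0 d=0 e=0 c=0 g=1 b=0 clk=1 a=1 f=1
t8.Δ4 h=0 d=0 e=0 c=0 g=0 b=1 clk=1 a=1 f=1
t8.Δ5 h=0 d=0 e=0 c=1 g=0 b=0 clk=1 a=1 f=1
t8.Δ6 h=0 d=0 e=0 c=0 g=0 b=0 clk=1 a=1 f=1
t9.Δ0 h=0 d=0 e=0 c=0 g=0 b=0 clk=1 a=1 f=1
t9.Δ1 h=0 d=0 e=1 c=0 g=0 b=0 clk=0 a=1 f=1
t9.Δ2 h=0 d=0 e=1 c=0 g=0 b=1 clk=0 a=1 f=1
t9.Δ3 h=0 d=0 e=1 c=1 g=0 b=1 clk=0 a=1 f=1
t10.Δ0 h=0 d=0 e=1 c=1 g=0 b=1 clk=0 a=1 f=1
t10.Δ1 h=0 d=0 e=0 c=1 g=0 b=1 clk=1 a=1 f=1
t10.Δ2 h=0 d=1 e=0 c=1 g=0 b=0 clk=1 a=0 f=1
t10.Δ3 h=1 d=1 e=0 c=0 g=1 b=0 clk=1 a=0 f=1
t10.Δ4 h=1 d=1 e=0 c=0 g=0 b=1 clk=1 a=0 f=1
t10.Δ5 h=1 d=1 e=0 c=1 g=0 b=0 clk=1 a=0 f=1
t10.Δ6 h=1 d=1 e=0 c=0 g=0 b=0 clk=1 a=0 f=1
t11.Δ0 h=1 d=1 e=0 c=0 g=0 b=0 clk=1 a=0 f=1
t11.Δ1 h=1 d=1 e=0 c=0 g=0 b=0 clk=0 a=0 f=1
t12.Δ0 h=1 d=1 e=0 c=0 g=0 b=0 clk=0 a=0 f=1
t12.Δ1 h=1 d=1 e=1 c=0 g=0 b=0 clk=1 a=0 f=1
t12.Δ2 h=1 d=0 e=1 c=0 g=0 b=1 clk=1 a=1 f=1
t12.Δ3 h=0 d=0 e=1 c=1 g=1 b=1 clk=1 a=1 f=1
t12.Δ4 h=0 d=0 e=1 c=1 g=0 b=0 clk=1 a=1 f=1
t12.Δ5 h=0 d=0 e=1 c=0 g=0 b=1 clk=1 a=1 f=1
t12.Δ6 h=0 d=0 e=1 c=1 g=0 b=1 clk=1 a=1 f=1
t13.Δ0 h=0 d=0 e=1 c=1 g=0 b=1 clk=1 a=1 f=1
t13.Δ1 h=0 d=0 e=1 c=1 g=0 b=1 clk=0 a=1 f=1
t14.Δ0 h=0 d=0 e=1 c=1 g=0 b=1 clk=0 a=1 f=1
t14.Δ1 h=0 d=0 e=1 c=1 g=0 b=1 clk=1 a=1 f=1
t14.Δ2 h=0 d=1 e=1 c=1 g=0 b=1 clk=1 a=0 f=1
t14.Δ3 h=1 d=1 e=1 c=1 g=1 b=1 clk=1 a=0 f=1
t14.Δ4 h=1 d=1 e=1 c=1 g=0 b=0 clk=1 a=0 f=1
t14.Δ5 h=1 d=1 e=1 c=0 g=0 b=1 clk=1 a=0 f=1
t14.Δ6 h=1 d=1 e=1 c=1 g=0 b=1 clk=1 a=0 f=1
t15.Δ0 h=1 d=1 e=1 c=1 g=0 b=1 clk=1 a=0 f=1
t15.Δ1 h=1 d=1 e=1 c=1 g=0 b=1 clk=0 a=0 f=1
t16.Δ0 h=1 d=1 e=1 c=1 g=0 b=1 clk=0 a=0 f=1
t16.Δ1 h=1 d=1 e=1 c=1 g=0 b=1 clk=1 a=0 f=1
t16.Δ2 h=1 d=0 e=1 c=1 g=0 b=1 clk=1 a=1 f=1
t16.Δ3 h=0 d=0 e=1 c=1 g=1 b=1 clk=1 a=1 f=1
t16.Δ4 h=0 d=0 e=1 c=1 g=0 b=0 clk=1 a=1 f=1
t16.Δ5 h=0 d=0 e=1 c=0 g=0 b=1 clk=1 a=1 f=1
t16.Δ6 h=0 d=0 e=1 c=1 g=0 b=1 clk=1 a=1 f=1
t17.Δ0 h=0 d=0 e=1 c=1 g=0 b=1 clk=1 a=1 f=1
t17.Δ1 h=0 d=0 e=0 c=1 g=0 b=1 clk=0 a=1 f=1
t17.Δ2 h=0 d=0 e=0 c=1 g=0 b=0 clk=0 a=1 f=1
t17.Δ3 h=0 d=0 e=0 c=0 g=0 b=0 clk=0 a=1 f=1
t18.Δ0 h=0 d=0 e=0 c=0 g=0 b=0 clk=0 a=1 f=1
t18.Δ1 h=0 d=0 e=0 c=0 g=0 b=0 clk=1 a=1 f=1
t18.Δ2 h=0 d=1 e=0 c=0 g=0 b=0 clk=1 a=0 f=1
t18.Δ3 h=1 d=1 e=0 c=0 g=1 b=0 clk=1 a=0 f=1
t18.Δ4 h=1 d=1 e=0 c=0 g=0 b=1 clk=1 a=0 f=1
t18.Δ5 h=1 d=1 e=0 c=1 g=0 b=0 clk=1 a=0 f=1
t18.Δ6 h=1 d=1 e=0 c=0 g=0 b=0 clk=1 a=0 f=1

yes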